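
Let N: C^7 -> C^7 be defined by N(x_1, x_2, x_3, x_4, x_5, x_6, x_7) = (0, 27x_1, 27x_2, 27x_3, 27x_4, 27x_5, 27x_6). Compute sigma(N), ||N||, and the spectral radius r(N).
sigma(N) = {0}; ||N|| = 27; r(N) = 0. (N is nilpotent with N^7 = 0.)

On C^7, N is a strictly lower-triangular matrix with 27 on the subdiagonal and zeros elsewhere, so its characteristic polynomial is lambda^7 and every eigenvalue is 0: sigma(N) = {0}. For the operator norm, N e_i = 27e_{i+1} for i = 1, ..., 6 and N e_7 = 0, so the singular values of N are 27 (with multiplicity 6) and 0; hence ||N|| = 27. The spectral radius r(N) = max|lambda| = 0. Note ||N|| > r(N) — characteristic of non-normal nilpotent operators. Indeed N^7 = 0.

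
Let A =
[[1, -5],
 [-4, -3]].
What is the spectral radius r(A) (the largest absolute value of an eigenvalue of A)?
r(A) = (2 + sqrt(96))/2 ≈ 5.899

The eigenvalues of A are the roots of its characteristic polynomial. With M = A (coefficients from the trace and determinant):
  p(λ) = det(λ I - M) = λ^2 + 2λ - 23.
For λ^2 + 2λ - 23 the discriminant is 96. It is nonnegative but not a perfect square, so the roots are real and irrational: λ = (-2 ± sqrt(96))/2 ≈ 3.899, -5.899.
Thus the eigenvalues (to 4 decimals) are 3.899 (modulus 3.899); -5.899 (modulus 5.899). The spectral radius is the largest modulus: r(A) = (2 + sqrt(96))/2 ≈ 5.899. (Cross-check: r(A) ≤ ||A||_2 ≈ 6.0425; equality holds whenever A is normal, though it can also hold for some non-normal A.)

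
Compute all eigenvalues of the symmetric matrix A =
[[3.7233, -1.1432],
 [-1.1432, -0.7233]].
sigma(A) ≈ {-1, 4}

A is real symmetric, so its spectrum consists of real eigenvalues. Expanding the characteristic polynomial of the displayed matrix gives
  det(λ I - A) = p(λ) = λ^2 + (-3)λ + (-4).
Solving p(λ) = 0 yields eigenvalues ≈ -1, 4. (A is shown rounded to 4 decimals, so these recover the underlying integer eigenvalues to within that precision.)
Verification: the trace of A = 3 equals the sum of eigenvalues 3, and det(A) ≈ -4.0000 matches the eigenvalue product -4.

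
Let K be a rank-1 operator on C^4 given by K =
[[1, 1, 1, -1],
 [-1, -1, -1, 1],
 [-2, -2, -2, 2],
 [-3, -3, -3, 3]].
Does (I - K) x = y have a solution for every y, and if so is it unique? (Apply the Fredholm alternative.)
(I - K) is singular (det(I - K) = 0, i.e. 1 ∈ sigma(K)). (I - K) x = y is solvable iff y ⊥ ker((I - K)^*) = span{(1, 1, 1, -1)}, i.e. iff y_1 + y_2 + y_3 - y_4 = 0. When solvable, the solutions are x = y + c·(1, -1, -2, -3), c arbitrary (ker(I - K) = span{(1, -1, -2, -3)}, dimension 1).

K has rank 1, so it is an outer product K = u v^T: every row of K is a multiple of one row vector. Reading off the entries, u = (1, -1, -2, -3) and v = (1, 1, 1, -1) (row i of K equals u_i·v^T). A rank-one matrix u v^T satisfies K u = u (v·u) and kills the (3)-dimensional subspace v^⊥, so its characteristic polynomial is lambda^3 (lambda - v·u) with v·u = tr K = 1. Hence the eigenvalues of I - K are 1 (multiplicity 3) and 1 - (1) = 0, so det(I - K) = 0. (Direct check: I - K =
[[0, -1, -1, 1],
 [1, 2, 1, -1],
 [2, 2, 3, -2],
 [3, 3, 3, -2]]
has determinant 0.) So 1 is an eigenvalue of K and (I - K) is not invertible. The finite-dimensional Fredholm alternative says: either (I - K) is invertible, or ker(I - K) ≠ {0} and then range(I - K) = ker((I - K)^*)^⊥, with dim ker(I - K) = dim ker((I - K)^*). We are in the second case, so we need both kernels. Kernel of I - K: (I - K) u = u - u (v·u) = u - u = 0, so ker(I - K) = span{u} = span{(1, -1, -2, -3)} (it is exactly 1-dimensional because rank(I - K) = 3). Kernel of the adjoint: K is real, so (I - K)^* = I - K^T = I - v u^T, and (I - v u^T) v = v - v (u·v) = 0; hence ker((I - K)^*) = span{v} = span{(1, 1, 1, -1)}. Therefore (I - K) x = y is solvable iff <y, v> = 0, i.e. iff y_1 + y_2 + y_3 - y_4 = 0. When this holds, K y = u (v·y) = 0, so (I - K) y = y and x = y is a particular solution; the full solution set is the line x = y + c·u = y + c·(1, -1, -2, -3), c ∈ C.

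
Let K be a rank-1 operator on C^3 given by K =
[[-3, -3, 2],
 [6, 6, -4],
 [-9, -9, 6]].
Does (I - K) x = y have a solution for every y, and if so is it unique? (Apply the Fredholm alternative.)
(I - K) is invertible (det(I - K) = -8 ≠ 0), so for every y in C^3 the equation (I - K) x = y has a unique solution.

K has rank 1, so it is an outer product K = u v^T: every row of K is a multiple of one row vector. Reading off the entries, u = (1, -2, 3) and v = (-3, -3, 2) (row i of K equals u_i·v^T). A rank-one matrix u v^T satisfies K u = u (v·u) and kills the (2)-dimensional subspace v^⊥, so its characteristic polynomial is lambda^2 (lambda - v·u) with v·u = tr K = 9. Hence the eigenvalues of I - K are 1 (multiplicity 2) and 1 - (9) = -8, so det(I - K) = -8. (Direct check: I - K =
[[4, 3, -2],
 [-6, -5, 4],
 [9, 9, -5]]
has determinant -8.) The finite-dimensional Fredholm alternative says: either (I - K) is invertible, or ker(I - K) ≠ {0} and then range(I - K) = ker((I - K)^*)^⊥, with dim ker(I - K) = dim ker((I - K)^*). Since det(I - K) ≠ 0, 1 is not an eigenvalue of K and ker(I - K) = {0}, so we are in the first case: for every y there is a unique x = (I - K)^(-1) y. Explicitly, by the Sherman–Morrison formula, (I - u v^T)^(-1) = I + u v^T/(1 - v·u), i.e. (I - K)^(-1) = I + K/(-8).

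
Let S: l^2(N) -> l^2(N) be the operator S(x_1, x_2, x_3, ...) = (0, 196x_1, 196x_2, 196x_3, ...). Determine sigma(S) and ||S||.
sigma(S) = closed disk {z in C : |z| ≤ 196}; ||S|| = 196

Note S = 196·U where U is the unit right shift (U x)_k = x_{k-1} (with x_0 := 0); so ||S|| = 196||U|| and sigma(S) = 196·sigma(U). ||S x||^2 = sum_{k≥1} |196x_k|^2 = 38416||x||^2, so ||S|| = 196 and sigma(S) ⊂ {|z| ≤ 196}. For any |lambda| < 196, the equation (S - lambda I) x = 0 forces x_1 = 0, then 196x_k = lambda x_{k+1} ⇒ x = 0, so S has no eigenvalues. But (S - lambda I) is not surjective for |lambda| < 196: solving (S - lambda I) x = e_1 would require x_n proportional to (lambda/196)^(-n), which is not in l^2. So every |lambda| < 196 lies in the residual spectrum. The boundary |lambda| = 196 is in the approximate point spectrum (the spectrum is closed). Hence sigma(S) is the closed disk of radius 196.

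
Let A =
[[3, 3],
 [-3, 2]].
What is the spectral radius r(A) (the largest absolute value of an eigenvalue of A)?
r(A) = sqrt(15) ≈ 3.873

The eigenvalues of A are the roots of its characteristic polynomial. With M = A (coefficients from the trace and determinant):
  p(λ) = det(λ I - M) = λ^2 - 5λ + 15.
For λ^2 - 5λ + 15 the discriminant is -35. It is negative, so the roots are the complex-conjugate pair λ = 5/2 ± (sqrt(35)/2) i ≈ 2.5 ± 2.958i. For a conjugate pair the product of the roots equals the constant term, so |λ|^2 = 15 and |λ| = sqrt(15) ≈ 3.873.
Thus the eigenvalues (to 4 decimals) are 2.5 ± 2.958i (modulus 3.873). The spectral radius is the largest modulus: r(A) = sqrt(15) ≈ 3.873. (Cross-check: r(A) ≤ ||A||_2 ≈ 4.4051; equality holds whenever A is normal, though it can also hold for some non-normal A.)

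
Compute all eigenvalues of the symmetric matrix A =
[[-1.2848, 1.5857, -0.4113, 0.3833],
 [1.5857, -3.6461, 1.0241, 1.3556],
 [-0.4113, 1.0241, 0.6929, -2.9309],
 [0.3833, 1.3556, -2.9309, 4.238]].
sigma(A) ≈ {-5, -1, 0, 6}

A is real symmetric, so its spectrum consists of real eigenvalues. Expanding the characteristic polynomial of the displayed matrix gives
  det(λ I - A) = p(λ) = λ^4 + (0)λ^3 + (-31)λ^2 + (-30)λ + (-0.0018).
Solving p(λ) = 0 yields eigenvalues ≈ -5, -1, 0, 6. (A is shown rounded to 4 decimals, so these recover the underlying integer eigenvalues to within that precision.)
Verification: the trace of A = 0 equals the sum of eigenvalues 0, and det(A) ≈ -0.0018 matches the eigenvalue product 0.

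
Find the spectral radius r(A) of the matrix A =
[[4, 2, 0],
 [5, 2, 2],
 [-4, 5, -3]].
r(A) = (8 + sqrt(24))/2 ≈ 6.4495

The eigenvalues of A are the roots of its characteristic polynomial. With M = A (coefficients from the trace, the sum of principal 2x2 minors, and det A):
  p(λ) = det(λ I - M) = λ^3 - 3λ^2 - 30λ + 50.
By the rational root theorem any rational root is an integer divisor of 50. Testing λ = -5: p(-5) = -125 - 75 + 150 + 50 = 0, so λ = -5 is a root. Dividing out (λ + 5) leaves p(λ) = (λ + 5)(λ^2 - 8λ + 10). For λ^2 - 8λ + 10 the discriminant is 24. It is nonnegative but not a perfect square, so the roots are real and irrational: λ = (8 ± sqrt(24))/2 ≈ 6.4495, 1.5505.
Thus the eigenvalues (to 4 decimals) are 6.4495 (modulus 6.4495); 1.5505 (modulus 1.5505); -5 (modulus 5). The spectral radius is the largest modulus: r(A) = (8 + sqrt(24))/2 ≈ 6.4495. (Cross-check: r(A) ≤ ||A||_2 ≈ 8.1994; equality holds whenever A is normal, though it can also hold for some non-normal A.)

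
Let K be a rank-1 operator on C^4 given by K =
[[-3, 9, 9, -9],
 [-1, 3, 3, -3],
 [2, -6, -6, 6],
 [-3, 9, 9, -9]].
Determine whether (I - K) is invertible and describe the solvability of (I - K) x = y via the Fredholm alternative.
(I - K) is invertible (det(I - K) = 16 ≠ 0), so for every y in C^4 the equation (I - K) x = y has a unique solution.

K has rank 1, so it is an outer product K = u v^T: every row of K is a multiple of one row vector. Reading off the entries, u = (3, 1, -2, 3) and v = (-1, 3, 3, -3) (row i of K equals u_i·v^T). A rank-one matrix u v^T satisfies K u = u (v·u) and kills the (3)-dimensional subspace v^⊥, so its characteristic polynomial is lambda^3 (lambda - v·u) with v·u = tr K = -15. Hence the eigenvalues of I - K are 1 (multiplicity 3) and 1 - (-15) = 16, so det(I - K) = 16. (Direct check: I - K =
[[4, -9, -9, 9],
 [1, -2, -3, 3],
 [-2, 6, 7, -6],
 [3, -9, -9, 10]]
has determinant 16.) The finite-dimensional Fredholm alternative says: either (I - K) is invertible, or ker(I - K) ≠ {0} and then range(I - K) = ker((I - K)^*)^⊥, with dim ker(I - K) = dim ker((I - K)^*). Since det(I - K) ≠ 0, 1 is not an eigenvalue of K and ker(I - K) = {0}, so we are in the first case: for every y there is a unique x = (I - K)^(-1) y. Explicitly, by the Sherman–Morrison formula, (I - u v^T)^(-1) = I + u v^T/(1 - v·u), i.e. (I - K)^(-1) = I + K/(16).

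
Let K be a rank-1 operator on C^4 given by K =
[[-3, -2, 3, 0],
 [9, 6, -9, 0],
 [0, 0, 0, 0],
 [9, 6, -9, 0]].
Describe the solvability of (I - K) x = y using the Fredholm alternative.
(I - K) is invertible (det(I - K) = -2 ≠ 0), so for every y in C^4 the equation (I - K) x = y has a unique solution.

K has rank 1, so it is an outer product K = u v^T: every row of K is a multiple of one row vector. Reading off the entries, u = (-1, 3, 0, 3) and v = (3, 2, -3, 0) (row i of K equals u_i·v^T). A rank-one matrix u v^T satisfies K u = u (v·u) and kills the (3)-dimensional subspace v^⊥, so its characteristic polynomial is lambda^3 (lambda - v·u) with v·u = tr K = 3. Hence the eigenvalues of I - K are 1 (multiplicity 3) and 1 - (3) = -2, so det(I - K) = -2. (Direct check: I - K =
[[4, 2, -3, 0],
 [-9, -5, 9, 0],
 [0, 0, 1, 0],
 [-9, -6, 9, 1]]
has determinant -2.) The finite-dimensional Fredholm alternative says: either (I - K) is invertible, or ker(I - K) ≠ {0} and then range(I - K) = ker((I - K)^*)^⊥, with dim ker(I - K) = dim ker((I - K)^*). Since det(I - K) ≠ 0, 1 is not an eigenvalue of K and ker(I - K) = {0}, so we are in the first case: for every y there is a unique x = (I - K)^(-1) y. Explicitly, by the Sherman–Morrison formula, (I - u v^T)^(-1) = I + u v^T/(1 - v·u), i.e. (I - K)^(-1) = I + K/(-2).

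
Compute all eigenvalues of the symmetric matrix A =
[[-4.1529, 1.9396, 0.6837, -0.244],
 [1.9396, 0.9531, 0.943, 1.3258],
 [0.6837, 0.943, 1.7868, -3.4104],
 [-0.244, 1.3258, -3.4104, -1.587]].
sigma(A) ≈ {-5, -4, 2, 4}

A is real symmetric, so its spectrum consists of real eigenvalues. Expanding the characteristic polynomial of the displayed matrix gives
  det(λ I - A) = p(λ) = λ^4 + (3)λ^3 + (-26)λ^2 + (-48)λ + (159.9988).
Solving p(λ) = 0 yields eigenvalues ≈ -5, -4, 2, 4. (A is shown rounded to 4 decimals, so these recover the underlying integer eigenvalues to within that precision.)
Verification: the trace of A = -3 equals the sum of eigenvalues -3, and det(A) ≈ 159.9988 matches the eigenvalue product 160.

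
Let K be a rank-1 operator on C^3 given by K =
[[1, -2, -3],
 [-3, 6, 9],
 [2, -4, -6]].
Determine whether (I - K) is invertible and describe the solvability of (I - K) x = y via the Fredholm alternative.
(I - K) is singular (det(I - K) = 0, i.e. 1 ∈ sigma(K)). (I - K) x = y is solvable iff y ⊥ ker((I - K)^*) = span{(1, -2, -3)}, i.e. iff y_1 - 2y_2 - 3y_3 = 0. When solvable, the solutions are x = y + c·(1, -3, 2), c arbitrary (ker(I - K) = span{(1, -3, 2)}, dimension 1).

K has rank 1, so it is an outer product K = u v^T: every row of K is a multiple of one row vector. Reading off the entries, u = (1, -3, 2) and v = (1, -2, -3) (row i of K equals u_i·v^T). A rank-one matrix u v^T satisfies K u = u (v·u) and kills the (2)-dimensional subspace v^⊥, so its characteristic polynomial is lambda^2 (lambda - v·u) with v·u = tr K = 1. Hence the eigenvalues of I - K are 1 (multiplicity 2) and 1 - (1) = 0, so det(I - K) = 0. (Direct check: I - K =
[[0, 2, 3],
 [3, -5, -9],
 [-2, 4, 7]]
has determinant 0.) So 1 is an eigenvalue of K and (I - K) is not invertible. The finite-dimensional Fredholm alternative says: either (I - K) is invertible, or ker(I - K) ≠ {0} and then range(I - K) = ker((I - K)^*)^⊥, with dim ker(I - K) = dim ker((I - K)^*). We are in the second case, so we need both kernels. Kernel of I - K: (I - K) u = u - u (v·u) = u - u = 0, so ker(I - K) = span{u} = span{(1, -3, 2)} (it is exactly 1-dimensional because rank(I - K) = 2). Kernel of the adjoint: K is real, so (I - K)^* = I - K^T = I - v u^T, and (I - v u^T) v = v - v (u·v) = 0; hence ker((I - K)^*) = span{v} = span{(1, -2, -3)}. Therefore (I - K) x = y is solvable iff <y, v> = 0, i.e. iff y_1 - 2y_2 - 3y_3 = 0. When this holds, K y = u (v·y) = 0, so (I - K) y = y and x = y is a particular solution; the full solution set is the line x = y + c·u = y + c·(1, -3, 2), c ∈ C.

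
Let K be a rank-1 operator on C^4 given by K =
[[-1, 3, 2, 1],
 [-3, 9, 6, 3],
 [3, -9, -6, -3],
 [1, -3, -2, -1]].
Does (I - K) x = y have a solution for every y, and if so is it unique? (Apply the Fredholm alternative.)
(I - K) is singular (det(I - K) = 0, i.e. 1 ∈ sigma(K)). (I - K) x = y is solvable iff y ⊥ ker((I - K)^*) = span{(-1, 3, 2, 1)}, i.e. iff -y_1 + 3y_2 + 2y_3 + y_4 = 0. When solvable, the solutions are x = y + c·(1, 3, -3, -1), c arbitrary (ker(I - K) = span{(1, 3, -3, -1)}, dimension 1).

K has rank 1, so it is an outer product K = u v^T: every row of K is a multiple of one row vector. Reading off the entries, u = (1, 3, -3, -1) and v = (-1, 3, 2, 1) (row i of K equals u_i·v^T). A rank-one matrix u v^T satisfies K u = u (v·u) and kills the (3)-dimensional subspace v^⊥, so its characteristic polynomial is lambda^3 (lambda - v·u) with v·u = tr K = 1. Hence the eigenvalues of I - K are 1 (multiplicity 3) and 1 - (1) = 0, so det(I - K) = 0. (Direct check: I - K =
[[2, -3, -2, -1],
 [3, -8, -6, -3],
 [-3, 9, 7, 3],
 [-1, 3, 2, 2]]
has determinant 0.) So 1 is an eigenvalue of K and (I - K) is not invertible. The finite-dimensional Fredholm alternative says: either (I - K) is invertible, or ker(I - K) ≠ {0} and then range(I - K) = ker((I - K)^*)^⊥, with dim ker(I - K) = dim ker((I - K)^*). We are in the second case, so we need both kernels. Kernel of I - K: (I - K) u = u - u (v·u) = u - u = 0, so ker(I - K) = span{u} = span{(1, 3, -3, -1)} (it is exactly 1-dimensional because rank(I - K) = 3). Kernel of the adjoint: K is real, so (I - K)^* = I - K^T = I - v u^T, and (I - v u^T) v = v - v (u·v) = 0; hence ker((I - K)^*) = span{v} = span{(-1, 3, 2, 1)}. Therefore (I - K) x = y is solvable iff <y, v> = 0, i.e. iff -y_1 + 3y_2 + 2y_3 + y_4 = 0. When this holds, K y = u (v·y) = 0, so (I - K) y = y and x = y is a particular solution; the full solution set is the line x = y + c·u = y + c·(1, 3, -3, -1), c ∈ C.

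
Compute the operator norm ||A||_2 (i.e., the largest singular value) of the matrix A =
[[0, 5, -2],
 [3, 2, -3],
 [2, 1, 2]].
||A||_2 ≈ 6.481 (= sqrt(largest eigenvalue of A^T A))

||A||_2 = sigma_max(A) = sqrt(lambda_max(A^T A)). Form the symmetric matrix M = A^T A =
[[13, 8, -5],
 [8, 30, -14],
 [-5, -14, 17]].
Its characteristic polynomial (trace, sum of principal 2x2 minors, determinant of M give the coefficients) is
  p(λ) = det(λ I - M) = λ^3 - 60λ^2 + 836λ - 3364.
No integer candidate from the rational root theorem (±divisors of 3364) is a root, so the roots are irrational. The cubic discriminant is Δ = 4164304 > 0, so there are three distinct real roots. p(8) = -4 and p(9) = 29 have opposite signs, so a root lies in (8, 9); Newton's method refines it to λ ≈ 8.0608. p(9) = 29 and p(10) = -4 have opposite signs, so a root lies in (9, 10); Newton's method refines it to λ ≈ 9.9355. p(42) = -4 and p(43) = 1151 have opposite signs, so a root lies in (42, 43); Newton's method refines it to λ ≈ 42.0037. Check (Vieta): the three roots sum to 60, matching tr M = 60.
So the eigenvalues of A^T A are ≈ 8.0608, 9.9355, 42.0037 (all ≥ 0, as they must be for A^T A). The largest is λ_max ≈ 42.0037, hence ||A||_2 = sqrt(λ_max) ≈ 6.481.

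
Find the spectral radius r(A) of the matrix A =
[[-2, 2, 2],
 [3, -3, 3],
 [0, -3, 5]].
r(A) ≈ 4.8411

The eigenvalues of A are the roots of its characteristic polynomial. With M = A (coefficients from the trace, the sum of principal 2x2 minors, and det A):
  p(λ) = det(λ I - M) = λ^3 - 16λ + 36.
No integer candidate from the rational root theorem (±divisors of 36) is a root, so the roots are irrational. The cubic discriminant is Δ = -18608 < 0, so there is one real root and a complex-conjugate pair. p(-5) = -9 and p(-4) = 36 have opposite signs, so a root lies in (-5, -4); Newton's method refines it to λ ≈ -4.8411. Dividing out (λ - (-4.8411)) leaves approximately λ^2 - 4.8411λ + 7.4363. For λ^2 - 4.8411λ + 7.4363 the discriminant is -6.3089. It is negative, so the remaining roots are the complex-conjugate pair λ ≈ 2.4206 ± 1.2559i. Their product equals the constant term, so |λ|^2 ≈ 7.4363 and |λ| ≈ 2.727.
Thus the eigenvalues (to 4 decimals) are -4.8411 (modulus 4.8411); 2.4206 ± 1.2559i (modulus 2.727). The spectral radius is the largest modulus: r(A) ≈ 4.8411. (Cross-check: r(A) ≤ ||A||_2 ≈ 7.4009; equality holds whenever A is normal, though it can also hold for some non-normal A.)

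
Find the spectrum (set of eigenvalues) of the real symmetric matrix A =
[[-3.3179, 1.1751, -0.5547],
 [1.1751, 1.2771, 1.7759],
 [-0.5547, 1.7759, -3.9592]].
sigma(A) ≈ {-5, -3, 2}

A is real symmetric, so its spectrum consists of real eigenvalues. Expanding the characteristic polynomial of the displayed matrix gives
  det(λ I - A) = p(λ) = λ^3 + (6)λ^2 + (-1)λ + (-30).
Solving p(λ) = 0 yields eigenvalues ≈ -5, -3, 2. (A is shown rounded to 4 decimals, so these recover the underlying integer eigenvalues to within that precision.)
Verification: the trace of A = -6 equals the sum of eigenvalues -6, and det(A) ≈ 29.9993 matches the eigenvalue product 30.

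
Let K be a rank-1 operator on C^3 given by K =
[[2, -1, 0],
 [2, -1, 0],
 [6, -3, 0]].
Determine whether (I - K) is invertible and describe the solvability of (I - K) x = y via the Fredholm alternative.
(I - K) is singular (det(I - K) = 0, i.e. 1 ∈ sigma(K)). (I - K) x = y is solvable iff y ⊥ ker((I - K)^*) = span{(2, -1, 0)}, i.e. iff 2y_1 - y_2 = 0. When solvable, the solutions are x = y + c·(1, 1, 3), c arbitrary (ker(I - K) = span{(1, 1, 3)}, dimension 1).

K has rank 1, so it is an outer product K = u v^T: every row of K is a multiple of one row vector. Reading off the entries, u = (1, 1, 3) and v = (2, -1, 0) (row i of K equals u_i·v^T). A rank-one matrix u v^T satisfies K u = u (v·u) and kills the (2)-dimensional subspace v^⊥, so its characteristic polynomial is lambda^2 (lambda - v·u) with v·u = tr K = 1. Hence the eigenvalues of I - K are 1 (multiplicity 2) and 1 - (1) = 0, so det(I - K) = 0. (Direct check: I - K =
[[-1, 1, 0],
 [-2, 2, 0],
 [-6, 3, 1]]
has determinant 0.) So 1 is an eigenvalue of K and (I - K) is not invertible. The finite-dimensional Fredholm alternative says: either (I - K) is invertible, or ker(I - K) ≠ {0} and then range(I - K) = ker((I - K)^*)^⊥, with dim ker(I - K) = dim ker((I - K)^*). We are in the second case, so we need both kernels. Kernel of I - K: (I - K) u = u - u (v·u) = u - u = 0, so ker(I - K) = span{u} = span{(1, 1, 3)} (it is exactly 1-dimensional because rank(I - K) = 2). Kernel of the adjoint: K is real, so (I - K)^* = I - K^T = I - v u^T, and (I - v u^T) v = v - v (u·v) = 0; hence ker((I - K)^*) = span{v} = span{(2, -1, 0)}. Therefore (I - K) x = y is solvable iff <y, v> = 0, i.e. iff 2y_1 - y_2 = 0. When this holds, K y = u (v·y) = 0, so (I - K) y = y and x = y is a particular solution; the full solution set is the line x = y + c·u = y + c·(1, 1, 3), c ∈ C.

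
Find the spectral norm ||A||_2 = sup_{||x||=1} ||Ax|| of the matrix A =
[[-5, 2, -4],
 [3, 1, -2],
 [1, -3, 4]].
||A||_2 ≈ 8.008 (= sqrt(largest eigenvalue of A^T A))

||A||_2 = sigma_max(A) = sqrt(lambda_max(A^T A)). Form the symmetric matrix M = A^T A =
[[35, -10, 18],
 [-10, 14, -22],
 [18, -22, 36]].
Its characteristic polynomial (trace, sum of principal 2x2 minors, determinant of M give the coefficients) is
  p(λ) = det(λ I - M) = λ^3 - 85λ^2 + 1346λ - 484.
No integer candidate from the rational root theorem (±divisors of 484) is a root, so the roots are irrational. The cubic discriminant is Δ = 3136838164 > 0, so there are three distinct real roots. p(0) = -484 and p(1) = 778 have opposite signs, so a root lies in (0, 1); Newton's method refines it to λ ≈ 0.3681. p(20) = 436 and p(21) = -442 have opposite signs, so a root lies in (20, 21); Newton's method refines it to λ ≈ 20.5033. p(64) = -356 and p(65) = 2506 have opposite signs, so a root lies in (64, 65); Newton's method refines it to λ ≈ 64.1286. Check (Vieta): the three roots sum to 85, matching tr M = 85.
So the eigenvalues of A^T A are ≈ 0.3681, 20.5033, 64.1286 (all ≥ 0, as they must be for A^T A). The largest is λ_max ≈ 64.1286, hence ||A||_2 = sqrt(λ_max) ≈ 8.008.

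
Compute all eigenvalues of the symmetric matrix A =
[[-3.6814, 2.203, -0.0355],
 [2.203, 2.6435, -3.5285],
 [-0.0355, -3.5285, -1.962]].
sigma(A) ≈ {-5, -3, 5}

A is real symmetric, so its spectrum consists of real eigenvalues. Expanding the characteristic polynomial of the displayed matrix gives
  det(λ I - A) = p(λ) = λ^3 + (3)λ^2 + (-25)λ + (-74.9989).
Solving p(λ) = 0 yields eigenvalues ≈ -5, -3, 5. (A is shown rounded to 4 decimals, so these recover the underlying integer eigenvalues to within that precision.)
Verification: the trace of A = -3 equals the sum of eigenvalues -3, and det(A) ≈ 74.9989 matches the eigenvalue product 75.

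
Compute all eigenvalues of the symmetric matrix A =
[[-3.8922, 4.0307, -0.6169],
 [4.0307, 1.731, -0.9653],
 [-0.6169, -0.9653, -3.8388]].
sigma(A) ≈ {-6, -4, 4}

A is real symmetric, so its spectrum consists of real eigenvalues. Expanding the characteristic polynomial of the displayed matrix gives
  det(λ I - A) = p(λ) = λ^3 + (6)λ^2 + (-16)λ + (-96).
Solving p(λ) = 0 yields eigenvalues ≈ -6, -4, 4. (A is shown rounded to 4 decimals, so these recover the underlying integer eigenvalues to within that precision.)
Verification: the trace of A = -6 equals the sum of eigenvalues -6, and det(A) ≈ 95.9993 matches the eigenvalue product 96.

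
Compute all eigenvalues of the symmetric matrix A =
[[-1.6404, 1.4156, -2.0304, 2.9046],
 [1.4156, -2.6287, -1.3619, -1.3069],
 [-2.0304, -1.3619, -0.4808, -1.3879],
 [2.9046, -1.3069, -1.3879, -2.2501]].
sigma(A) ≈ {-6, -3, -1, 3}

A is real symmetric, so its spectrum consists of real eigenvalues. Expanding the characteristic polynomial of the displayed matrix gives
  det(λ I - A) = p(λ) = λ^4 + (7)λ^3 + (-3)λ^2 + (-62.9986)λ + (-54).
Solving p(λ) = 0 yields eigenvalues ≈ -6, -3, -1, 3. (A is shown rounded to 4 decimals, so these recover the underlying integer eigenvalues to within that precision.)
Verification: the trace of A = -7 equals the sum of eigenvalues -7, and det(A) ≈ -53.9999 matches the eigenvalue product -54.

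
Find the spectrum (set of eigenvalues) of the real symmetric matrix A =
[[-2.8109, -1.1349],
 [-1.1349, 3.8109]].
sigma(A) ≈ {-3, 4}

A is real symmetric, so its spectrum consists of real eigenvalues. Expanding the characteristic polynomial of the displayed matrix gives
  det(λ I - A) = p(λ) = λ^2 + (-1)λ + (-12).
Solving p(λ) = 0 yields eigenvalues ≈ -3, 4. (A is shown rounded to 4 decimals, so these recover the underlying integer eigenvalues to within that precision.)
Verification: the trace of A = 1 equals the sum of eigenvalues 1, and det(A) ≈ -12.0001 matches the eigenvalue product -12.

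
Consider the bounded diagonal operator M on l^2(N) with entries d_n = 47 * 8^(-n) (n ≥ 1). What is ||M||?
||M|| = 47/8 (attained at n = 1)

For M diagonal, ||M|| = sup_n |d_n|. The sequence d_n = 47 * 8^(-n) is positive and strictly decreasing (ratio 8^(-1) < 1), so the supremum is d_1 = 47/8. Hence ||M|| = 47/8.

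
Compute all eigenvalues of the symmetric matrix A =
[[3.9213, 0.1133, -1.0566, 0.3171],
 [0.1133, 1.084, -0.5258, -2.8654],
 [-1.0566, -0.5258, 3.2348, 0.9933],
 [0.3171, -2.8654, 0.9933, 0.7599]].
sigma(A) ≈ {-2, 2, 4, 5}

A is real symmetric, so its spectrum consists of real eigenvalues. Expanding the characteristic polynomial of the displayed matrix gives
  det(λ I - A) = p(λ) = λ^4 + (-9)λ^3 + (16)λ^2 + (36)λ + (-80.0029).
Solving p(λ) = 0 yields eigenvalues ≈ -2, 2, 4, 5. (A is shown rounded to 4 decimals, so these recover the underlying integer eigenvalues to within that precision.)
Verification: the trace of A = 9 equals the sum of eigenvalues 9, and det(A) ≈ -80.0029 matches the eigenvalue product -80.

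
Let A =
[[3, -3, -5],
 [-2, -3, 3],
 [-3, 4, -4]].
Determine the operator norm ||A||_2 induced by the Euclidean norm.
||A||_2 ≈ 7.4114 (= sqrt(largest eigenvalue of A^T A))

||A||_2 = sigma_max(A) = sqrt(lambda_max(A^T A)). Form the symmetric matrix M = A^T A =
[[22, -15, -9],
 [-15, 34, -10],
 [-9, -10, 50]].
Its characteristic polynomial (trace, sum of principal 2x2 minors, determinant of M give the coefficients) is
  p(λ) = det(λ I - M) = λ^3 - 106λ^2 + 3142λ - 18496.
No integer candidate from the rational root theorem (±divisors of 18496) is a root, so the roots are irrational. The cubic discriminant is Δ = 379731632 > 0, so there are three distinct real roots. p(7) = -1353 and p(8) = 368 have opposite signs, so a root lies in (7, 8); Newton's method refines it to λ ≈ 7.7778. p(43) = 123 and p(44) = -280 have opposite signs, so a root lies in (43, 44); Newton's method refines it to λ ≈ 43.2927. p(54) = -460 and p(55) = 39 have opposite signs, so a root lies in (54, 55); Newton's method refines it to λ ≈ 54.9295. Check (Vieta): the three roots sum to 106, matching tr M = 106.
So the eigenvalues of A^T A are ≈ 7.7778, 43.2927, 54.9295 (all ≥ 0, as they must be for A^T A). The largest is λ_max ≈ 54.9295, hence ||A||_2 = sqrt(λ_max) ≈ 7.4114.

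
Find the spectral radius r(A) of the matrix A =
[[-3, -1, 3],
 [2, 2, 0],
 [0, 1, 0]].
r(A) ≈ 2.1528

The eigenvalues of A are the roots of its characteristic polynomial. With M = A (coefficients from the trace, the sum of principal 2x2 minors, and det A):
  p(λ) = det(λ I - M) = λ^3 + λ^2 - 4λ - 6.
No integer candidate from the rational root theorem (±divisors of 6) is a root, so the roots are irrational. The cubic discriminant is Δ = -244 < 0, so there is one real root and a complex-conjugate pair. p(2) = -2 and p(3) = 18 have opposite signs, so a root lies in (2, 3); Newton's method refines it to λ ≈ 2.1528. Dividing out (λ - (2.1528)) leaves approximately λ^2 + 3.1528λ + 2.7871. For λ^2 + 3.1528λ + 2.7871 the discriminant is -1.2086. It is negative, so the remaining roots are the complex-conjugate pair λ ≈ -1.5764 ± 0.5497i. Their product equals the constant term, so |λ|^2 ≈ 2.7871 and |λ| ≈ 1.6695.
Thus the eigenvalues (to 4 decimals) are 2.1528 (modulus 2.1528); -1.5764 ± 0.5497i (modulus 1.6695). The spectral radius is the largest modulus: r(A) ≈ 2.1528. (Cross-check: r(A) ≤ ||A||_2 ≈ 4.8328; equality holds whenever A is normal, though it can also hold for some non-normal A.)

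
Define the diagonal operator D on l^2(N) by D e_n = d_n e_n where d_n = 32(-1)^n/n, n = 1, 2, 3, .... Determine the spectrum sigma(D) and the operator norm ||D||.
sigma(D) = {32(-1)^n/n : n ≥ 1} ∪ {0}; ||D|| = 32

A bounded diagonal operator on l^2 with diagonal entries d_n has spectrum equal to the closure of {d_n : n ≥ 1}: every d_n is an eigenvalue (with eigenvector e_n), so {d_n} ⊂ sigma(D); the spectrum is closed, so its closure is too; and for lambda not in the closure, (D - lambda I) has bounded inverse (the diagonal entries 1/(d_n - lambda) are bounded). For our sequence d_n = 32(-1)^n/n, n = 1, 2, 3, ...:
  - {d_n} = {32(-1)^n/n : n ≥ 1}; the only limit point is 0
  - closure = {32(-1)^n/n : n ≥ 1} ∪ {0}
For the norm: a diagonal operator has ||D|| = sup_n |d_n|. Here |d_n| = 32/n is decreasing, so sup_n |d_n| = |d_1| = 32. So ||D|| = 32.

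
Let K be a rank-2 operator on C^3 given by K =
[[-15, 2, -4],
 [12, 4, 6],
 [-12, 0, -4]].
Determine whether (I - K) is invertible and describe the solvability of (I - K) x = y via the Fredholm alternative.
(I - K) is invertible (det(I - K) = -72 ≠ 0), so for every y in C^3 the equation (I - K) x = y has a unique solution.

K has rank 2 and factors as K = U V^T = u1 v1^T + u2 v2^T with u1 = (2, -3, 2), v1 = (-3, -2, -2), u2 = (3, -1, 2), v2 = (-3, 2, 0) (multiplying out reproduces the displayed K). The nonzero eigenvalues of U V^T coincide with those of the 2 x 2 matrix G = V^T U = [[v1·u1, v1·u2], [v2·u1, v2·u2]] = [[-4, -11], [-12, -11]], and by the Sylvester determinant identity det(I_3 - U V^T) = det(I_2 - V^T U) = det([[5, 11], [12, 12]]) = (5)(12) - (11)(12) = -72. (Direct check: I - K =
[[16, -2, 4],
 [-12, -3, -6],
 [12, 0, 5]]
has determinant -72.) The finite-dimensional Fredholm alternative says: either (I - K) is invertible, or ker(I - K) ≠ {0} and then range(I - K) = ker((I - K)^*)^⊥, with dim ker(I - K) = dim ker((I - K)^*). Since det(I - K) ≠ 0, 1 is not an eigenvalue of K and ker(I - K) = {0}, so we are in the first case: for every y there is a unique x = (I - K)^(-1) y. (Explicitly, by the Woodbury identity, (I - U V^T)^(-1) = I + U (I_2 - G)^(-1) V^T.)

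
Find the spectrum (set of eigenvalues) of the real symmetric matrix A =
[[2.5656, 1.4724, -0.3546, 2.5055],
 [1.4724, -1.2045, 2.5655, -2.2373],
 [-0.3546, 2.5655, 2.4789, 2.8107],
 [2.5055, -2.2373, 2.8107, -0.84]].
sigma(A) ≈ {-6, 1, 3, 5}

A is real symmetric, so its spectrum consists of real eigenvalues. Expanding the characteristic polynomial of the displayed matrix gives
  det(λ I - A) = p(λ) = λ^4 + (-3)λ^3 + (-31)λ^2 + (123.0017)λ + (-90).
Solving p(λ) = 0 yields eigenvalues ≈ -6, 1, 3, 5. (A is shown rounded to 4 decimals, so these recover the underlying integer eigenvalues to within that precision.)
Verification: the trace of A = 3 equals the sum of eigenvalues 3, and det(A) ≈ -90.0007 matches the eigenvalue product -90.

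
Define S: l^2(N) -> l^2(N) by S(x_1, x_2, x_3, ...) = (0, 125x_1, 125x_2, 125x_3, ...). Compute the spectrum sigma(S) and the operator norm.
sigma(S) = closed disk {z in C : |z| ≤ 125}; ||S|| = 125

Note S = 125·U where U is the unit right shift (U x)_k = x_{k-1} (with x_0 := 0); so ||S|| = 125||U|| and sigma(S) = 125·sigma(U). ||S x||^2 = sum_{k≥1} |125x_k|^2 = 15625||x||^2, so ||S|| = 125 and sigma(S) ⊂ {|z| ≤ 125}. For any |lambda| < 125, the equation (S - lambda I) x = 0 forces x_1 = 0, then 125x_k = lambda x_{k+1} ⇒ x = 0, so S has no eigenvalues. But (S - lambda I) is not surjective for |lambda| < 125: solving (S - lambda I) x = e_1 would require x_n proportional to (lambda/125)^(-n), which is not in l^2. So every |lambda| < 125 lies in the residual spectrum. The boundary |lambda| = 125 is in the approximate point spectrum (the spectrum is closed). Hence sigma(S) is the closed disk of radius 125.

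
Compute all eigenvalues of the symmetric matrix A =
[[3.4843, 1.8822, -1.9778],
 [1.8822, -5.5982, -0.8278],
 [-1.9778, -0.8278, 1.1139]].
sigma(A) ≈ {-6, 0, 5}

A is real symmetric, so its spectrum consists of real eigenvalues. Expanding the characteristic polynomial of the displayed matrix gives
  det(λ I - A) = p(λ) = λ^3 + (1)λ^2 + (-30)λ + (0).
Solving p(λ) = 0 yields eigenvalues ≈ -6, 0, 5. (A is shown rounded to 4 decimals, so these recover the underlying integer eigenvalues to within that precision.)
Verification: the trace of A = -1 equals the sum of eigenvalues -1, and det(A) ≈ 0.0003 matches the eigenvalue product 0.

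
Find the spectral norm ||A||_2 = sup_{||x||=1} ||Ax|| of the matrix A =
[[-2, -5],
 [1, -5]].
||A||_2 = sqrt((55 + sqrt(2125))/2) ≈ 7.1098 (= sqrt(largest eigenvalue of A^T A))

||A||_2 = sigma_max(A) = sqrt(lambda_max(A^T A)). Form the symmetric matrix M = A^T A =
[[5, 5],
 [5, 50]].
Its characteristic polynomial (trace, determinant of M give the coefficients) is
  p(λ) = det(λ I - M) = λ^2 - 55λ + 225.
For λ^2 - 55λ + 225 the discriminant is 2125. It is nonnegative but not a perfect square, so the roots are real and irrational: λ = (55 ± sqrt(2125))/2 ≈ 50.5489, 4.4511.
So the eigenvalues of A^T A are ≈ 4.4511, 50.5489 (all ≥ 0, as they must be for A^T A). The largest is λ_max = (55 + sqrt(2125))/2 ≈ 50.5489, hence ||A||_2 = sqrt(λ_max) = sqrt((55 + sqrt(2125))/2) ≈ 7.1098.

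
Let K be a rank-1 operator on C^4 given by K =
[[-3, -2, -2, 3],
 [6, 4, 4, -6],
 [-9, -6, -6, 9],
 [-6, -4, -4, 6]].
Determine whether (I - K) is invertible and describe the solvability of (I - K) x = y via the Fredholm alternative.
(I - K) is singular (det(I - K) = 0, i.e. 1 ∈ sigma(K)). (I - K) x = y is solvable iff y ⊥ ker((I - K)^*) = span{(-3, -2, -2, 3)}, i.e. iff -3y_1 - 2y_2 - 2y_3 + 3y_4 = 0. When solvable, the solutions are x = y + c·(1, -2, 3, 2), c arbitrary (ker(I - K) = span{(1, -2, 3, 2)}, dimension 1).

K has rank 1, so it is an outer product K = u v^T: every row of K is a multiple of one row vector. Reading off the entries, u = (1, -2, 3, 2) and v = (-3, -2, -2, 3) (row i of K equals u_i·v^T). A rank-one matrix u v^T satisfies K u = u (v·u) and kills the (3)-dimensional subspace v^⊥, so its characteristic polynomial is lambda^3 (lambda - v·u) with v·u = tr K = 1. Hence the eigenvalues of I - K are 1 (multiplicity 3) and 1 - (1) = 0, so det(I - K) = 0. (Direct check: I - K =
[[4, 2, 2, -3],
 [-6, -3, -4, 6],
 [9, 6, 7, -9],
 [6, 4, 4, -5]]
has determinant 0.) So 1 is an eigenvalue of K and (I - K) is not invertible. The finite-dimensional Fredholm alternative says: either (I - K) is invertible, or ker(I - K) ≠ {0} and then range(I - K) = ker((I - K)^*)^⊥, with dim ker(I - K) = dim ker((I - K)^*). We are in the second case, so we need both kernels. Kernel of I - K: (I - K) u = u - u (v·u) = u - u = 0, so ker(I - K) = span{u} = span{(1, -2, 3, 2)} (it is exactly 1-dimensional because rank(I - K) = 3). Kernel of the adjoint: K is real, so (I - K)^* = I - K^T = I - v u^T, and (I - v u^T) v = v - v (u·v) = 0; hence ker((I - K)^*) = span{v} = span{(-3, -2, -2, 3)}. Therefore (I - K) x = y is solvable iff <y, v> = 0, i.e. iff -3y_1 - 2y_2 - 2y_3 + 3y_4 = 0. When this holds, K y = u (v·y) = 0, so (I - K) y = y and x = y is a particular solution; the full solution set is the line x = y + c·u = y + c·(1, -2, 3, 2), c ∈ C.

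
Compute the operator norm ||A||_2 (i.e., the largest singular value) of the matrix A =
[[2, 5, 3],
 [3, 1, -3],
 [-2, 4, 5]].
||A||_2 ≈ 8.666 (= sqrt(largest eigenvalue of A^T A))

||A||_2 = sigma_max(A) = sqrt(lambda_max(A^T A)). Form the symmetric matrix M = A^T A =
[[17, 5, -13],
 [5, 42, 32],
 [-13, 32, 43]].
Its characteristic polynomial (trace, sum of principal 2x2 minors, determinant of M give the coefficients) is
  p(λ) = det(λ I - M) = λ^3 - 102λ^2 + 2033λ - 961.
No integer candidate from the rational root theorem (±divisors of 961) is a root, so the roots are irrational. The cubic discriminant is Δ = 8873176657 > 0, so there are three distinct real roots. p(0) = -961 and p(1) = 971 have opposite signs, so a root lies in (0, 1); Newton's method refines it to λ ≈ 0.4844. p(26) = 521 and p(27) = -745 have opposite signs, so a root lies in (26, 27); Newton's method refines it to λ ≈ 26.4159. p(75) = -361 and p(76) = 3371 have opposite signs, so a root lies in (75, 76); Newton's method refines it to λ ≈ 75.0997. Check (Vieta): the three roots sum to 102, matching tr M = 102.
So the eigenvalues of A^T A are ≈ 0.4844, 26.4159, 75.0997 (all ≥ 0, as they must be for A^T A). The largest is λ_max ≈ 75.0997, hence ||A||_2 = sqrt(λ_max) ≈ 8.666.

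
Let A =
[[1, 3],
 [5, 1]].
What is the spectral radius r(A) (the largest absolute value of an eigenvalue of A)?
r(A) = (2 + sqrt(60))/2 ≈ 4.873

The eigenvalues of A are the roots of its characteristic polynomial. With M = A (coefficients from the trace and determinant):
  p(λ) = det(λ I - M) = λ^2 - 2λ - 14.
For λ^2 - 2λ - 14 the discriminant is 60. It is nonnegative but not a perfect square, so the roots are real and irrational: λ = (2 ± sqrt(60))/2 ≈ 4.873, -2.873.
Thus the eigenvalues (to 4 decimals) are 4.873 (modulus 4.873); -2.873 (modulus 2.873). The spectral radius is the largest modulus: r(A) = (2 + sqrt(60))/2 ≈ 4.873. (Cross-check: r(A) ≤ ||A||_2 ≈ 5.4142; equality holds whenever A is normal, though it can also hold for some non-normal A.)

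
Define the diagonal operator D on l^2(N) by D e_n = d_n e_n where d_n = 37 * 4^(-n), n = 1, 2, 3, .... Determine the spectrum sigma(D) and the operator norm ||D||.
sigma(D) = {37 * 4^(-n) : n ≥ 1} ∪ {0}; ||D|| = 37/4

A bounded diagonal operator on l^2 with diagonal entries d_n has spectrum equal to the closure of {d_n : n ≥ 1}: every d_n is an eigenvalue (with eigenvector e_n), so {d_n} ⊂ sigma(D); the spectrum is closed, so its closure is too; and for lambda not in the closure, (D - lambda I) has bounded inverse (the diagonal entries 1/(d_n - lambda) are bounded). For our sequence d_n = 37 * 4^(-n), n = 1, 2, 3, ...:
  - {d_n} = {37 * 4^(-n) : n ≥ 1}; the only limit point is 0
  - closure = {37 * 4^(-n) : n ≥ 1} ∪ {0}
For the norm: a diagonal operator has ||D|| = sup_n |d_n|. Here d_n = 37 * 4^(-n) is positive and decreasing, so sup_n |d_n| = d_1 = 37/4. So ||D|| = 37/4.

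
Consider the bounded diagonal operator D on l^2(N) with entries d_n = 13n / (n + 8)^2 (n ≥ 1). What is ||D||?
||D|| = 13/32 (attained at n = 8)

For D diagonal, ||D|| = sup_n |d_n|. Treat f(x) = 13x / (x + 8)^2 for real x > 0. By the quotient rule, f'(x) = 13(8 - x)/(x + 8)^3, which is positive for x < 8 and negative for x > 8. So f has a unique maximum at x = 8, and since 8 is a positive integer, the supremum over n ≥ 1 is attained at n = 8: d_8 = 13·8/(8 + 8)^2 = 13·8/256 = 13/32. Hence ||D|| = 13/32.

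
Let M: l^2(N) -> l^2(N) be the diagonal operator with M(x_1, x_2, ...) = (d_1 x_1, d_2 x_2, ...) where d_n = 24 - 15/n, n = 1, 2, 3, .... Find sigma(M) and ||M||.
sigma(M) = {24 - 15/n : n ≥ 1} ∪ {24}; ||M|| = 24

A bounded diagonal operator on l^2 with diagonal entries d_n has spectrum equal to the closure of {d_n : n ≥ 1}: every d_n is an eigenvalue (with eigenvector e_n), so {d_n} ⊂ sigma(M); the spectrum is closed, so its closure is too; and for lambda not in the closure, (M - lambda I) has bounded inverse (the diagonal entries 1/(d_n - lambda) are bounded). For our sequence d_n = 24 - 15/n, n = 1, 2, 3, ...:
  - {d_n} = {24 - 15/n : n ≥ 1}; the only limit point is 24
  - closure = {24 - 15/n : n ≥ 1} ∪ {24}
For the norm: a diagonal operator has ||M|| = sup_n |d_n|. Here d_n = 24 - 15/n increases monotonically from d_1 = 9 toward 24, with all terms in [9, 24); so sup_n |d_n| = 24 (the supremum is the limit, not attained). So ||M|| = 24.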